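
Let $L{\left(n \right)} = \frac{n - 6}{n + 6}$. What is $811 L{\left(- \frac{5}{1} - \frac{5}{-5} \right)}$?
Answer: $-4055$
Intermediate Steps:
$L{\left(n \right)} = \frac{-6 + n}{6 + n}$
$811 L{\left(- \frac{5}{1} - \frac{5}{-5} \right)} = 811 \frac{-6 - \left(-1 + 5\right)}{6 - \left(-1 + 5\right)} = 811 \frac{-6 - 4}{6 - 4} = 811 \cdot \frac{1}{2} \left(-10\right) = 811 \left(-5\right) = -4055$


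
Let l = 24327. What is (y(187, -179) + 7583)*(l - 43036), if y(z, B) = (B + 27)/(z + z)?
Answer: -26528333005/187 ≈ -1.4186e+8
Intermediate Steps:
y(z, B) = (27 + B)/(2*z) (y(z, B) = (27 + B)/((2*z)) = (27 + B)*(1/(2*z)) = (27 + B)/(2*z))
(y(187, -179) + 7583)*(l - 43036) = ((½)*(27 - 179)/187 + 7583)*(24327 - 43036) = ((½)*(1/187)*(-152) + 7583)*(-18709) = (-76/187 + 7583)*(-18709) = (1417945/187)*(-18709) = -26528333005/187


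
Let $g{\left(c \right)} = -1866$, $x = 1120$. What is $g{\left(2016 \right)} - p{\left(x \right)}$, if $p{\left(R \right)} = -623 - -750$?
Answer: $-1993$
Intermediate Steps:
$p{\left(R \right)} = 127$ ($p{\left(R \right)} = -623 + 750 = 127$)
$g{\left(2016 \right)} - p{\left(x \right)} = -1866 - 127 = -1993$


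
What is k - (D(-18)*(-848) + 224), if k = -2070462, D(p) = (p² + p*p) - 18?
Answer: -1536446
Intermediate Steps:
D(p) = -18 + 2*p² (D(p) = (p² + p²) - 18 = 2*p² - 18 = -18 + 2*p²)
k - (D(-18)*(-848) + 224) = -2070462 - ((-18 + 2*(-18)²)*(-848) + 224) = -2070462 - ((-18 + 2*324)*(-848) + 224) = -2070462 - ((-18 + 648)*(-848) + 224) = -2070462 - (630*(-848) + 224) = -2070462 - (-534240 + 224) = -2070462 - 1*(-534016) = -2070462 + 534016 = -1536446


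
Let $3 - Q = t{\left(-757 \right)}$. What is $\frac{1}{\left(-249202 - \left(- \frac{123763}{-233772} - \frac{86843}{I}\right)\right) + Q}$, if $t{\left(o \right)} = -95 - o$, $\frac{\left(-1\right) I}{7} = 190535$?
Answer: $- \frac{1936597740}{483881399279011} \approx -4.0022 \cdot 10^{-6}$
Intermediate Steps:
$I = -1333745$ ($I = \left(-7\right) 190535 = -1333745$)
$Q = -659$ ($Q = 3 - \left(-95 - -757\right) = 3 - \left(-95 + 757\right) = 3 - 662 = -659$)
$\frac{1}{\left(-249202 - \left(- \frac{123763}{-233772} - \frac{86843}{I}\right)\right) + Q} = \frac{1}{\left(-249202 - \left(- \frac{123763}{-233772} - \frac{86843}{-1333745}\right)\right) - 659} = \frac{1}{\left(-249202 - \left(\left(-123763\right) \left(- \frac{1}{233772}\right) - - \frac{86843}{1333745}\right)\right) - 659} = \frac{1}{\left(-249202 - \left(\frac{5381}{10164} + \frac{86843}{1333745}\right)\right) - 659} = \frac{1}{\left(-249202 - \frac{1151364871}{1936597740}\right) - 659} = \frac{1}{- \frac{482605181368351}{1936597740} - 659} = \frac{1}{- \frac{483881399279011}{1936597740}} = - \frac{1936597740}{483881399279011}$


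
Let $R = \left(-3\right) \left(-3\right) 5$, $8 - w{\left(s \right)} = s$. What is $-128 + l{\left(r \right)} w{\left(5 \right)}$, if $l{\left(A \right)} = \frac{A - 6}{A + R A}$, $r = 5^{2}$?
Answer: $- \frac{147143}{1150} \approx -127.95$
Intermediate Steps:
$w{\left(s \right)} = 8 - s$
$r = 25$
$R = 45$ ($R = 9 \cdot 5 = 45$)
$l{\left(A \right)} = \frac{-6 + A}{46 A}$ ($l{\left(A \right)} = \frac{A - 6}{A + 45 A} = \frac{-6 + A}{46 A}$)
$-128 + l{\left(r \right)} w{\left(5 \right)} = -128 + \frac{-6 + 25}{46 \cdot 25} \left(8 - 5\right) = -128 + \frac{1}{46} \cdot \frac{1}{25} \cdot 19 \left(8 - 5\right) = -128 + \frac{19}{1150} \cdot 3 = -128 + \frac{57}{1150} = - \frac{147143}{1150}$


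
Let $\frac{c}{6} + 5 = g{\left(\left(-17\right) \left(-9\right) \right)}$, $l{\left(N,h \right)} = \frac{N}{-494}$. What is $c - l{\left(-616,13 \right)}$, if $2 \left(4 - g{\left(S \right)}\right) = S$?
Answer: $- \frac{115163}{247} \approx -466.25$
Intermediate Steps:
$g{\left(S \right)} = 4 - \frac{S}{2}$
$l{\left(N,h \right)} = - \frac{N}{494}$ ($l{\left(N,h \right)} = N \left(- \frac{1}{494}\right) = - \frac{N}{494}$)
$c = -465$ ($c = -30 + 6 \left(4 - \frac{\left(-17\right) \left(-9\right)}{2}\right) = -30 + 6 \left(4 - \frac{153}{2}\right) = -30 + 6 \left(- \frac{145}{2}\right) = -30 - 435 = -465$)
$c - l{\left(-616,13 \right)} = -465 - \left(- \frac{1}{494}\right) \left(-616\right) = -465 - \frac{308}{247} = - \frac{115163}{247}$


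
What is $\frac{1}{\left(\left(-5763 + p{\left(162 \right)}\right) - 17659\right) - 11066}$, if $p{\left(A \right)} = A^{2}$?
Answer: $- \frac{1}{8244} \approx -0.0001213$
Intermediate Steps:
$\frac{1}{\left(\left(-5763 + p{\left(162 \right)}\right) - 17659\right) - 11066} = \frac{1}{\left(\left(-5763 + 162^{2}\right) - 17659\right) - 11066} = \frac{1}{\left(\left(-5763 + 26244\right) - 17659\right) - 11066} = \frac{1}{\left(20481 - 17659\right) - 11066} = \frac{1}{2822 - 11066} = \frac{1}{-8244} = - \frac{1}{8244}$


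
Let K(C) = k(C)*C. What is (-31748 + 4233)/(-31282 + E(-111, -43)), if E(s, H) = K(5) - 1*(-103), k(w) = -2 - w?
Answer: 27515/31214 ≈ 0.88150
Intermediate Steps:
K(C) = C*(-2 - C) (K(C) = (-2 - C)*C = C*(-2 - C))
E(s, H) = 68 (E(s, H) = -1*5*(2 + 5) - 1*(-103) = -1*5*7 + 103 = -35 + 103 = 68)
(-31748 + 4233)/(-31282 + E(-111, -43)) = (-31748 + 4233)/(-31282 + 68) = -27515/(-31214) = -27515*(-1/31214) = 27515/31214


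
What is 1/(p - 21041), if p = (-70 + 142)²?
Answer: -1/15857 ≈ -6.3064e-5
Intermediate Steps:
p = 5184 (p = 72² = 5184)
1/(p - 21041) = 1/(5184 - 21041) = 1/(-15857) = -1/15857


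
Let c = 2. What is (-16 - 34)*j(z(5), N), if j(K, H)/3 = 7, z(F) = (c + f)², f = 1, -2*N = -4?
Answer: -1050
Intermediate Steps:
N = 2 (N = -½*(-4) = 2)
z(F) = 9 (z(F) = (2 + 1)² = 3² = 9)
j(K, H) = 21 (j(K, H) = 3*7 = 21)
(-16 - 34)*j(z(5), N) = (-16 - 34)*21 = -50*21 = -1050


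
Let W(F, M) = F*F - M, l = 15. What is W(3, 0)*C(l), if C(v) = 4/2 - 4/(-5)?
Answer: 126/5 ≈ 25.200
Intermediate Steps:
W(F, M) = F² - M
C(v) = 14/5 (C(v) = 4*(½) - 4*(-⅕) = 2 + ⅘ = 14/5)
W(3, 0)*C(l) = (3² - 1*0)*(14/5) = (9 + 0)*(14/5) = 9*(14/5) = 126/5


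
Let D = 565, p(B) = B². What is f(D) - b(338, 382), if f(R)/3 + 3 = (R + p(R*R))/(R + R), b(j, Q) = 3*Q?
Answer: 270542034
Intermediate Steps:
f(R) = -9 + 3*(R + R⁴)/(2*R) (f(R) = -9 + 3*((R + (R*R)²)/(R + R)) = -9 + 3*((R + (R²)²)/((2*R))) = -9 + 3*((R + R⁴)*(1/(2*R))) = -9 + 3*((R + R⁴)/(2*R)) = -9 + 3*(R + R⁴)/(2*R))
f(D) - b(338, 382) = (-15/2 + (3/2)*565³) - 3*382 = (-15/2 + (3/2)*180362125) - 1*1146 = (-15/2 + 541086375/2) - 1146 = 270543180 - 1146 = 270542034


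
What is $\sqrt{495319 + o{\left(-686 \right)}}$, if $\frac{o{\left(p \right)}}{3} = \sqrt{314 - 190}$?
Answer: $\sqrt{495319 + 6 \sqrt{31}} \approx 703.81$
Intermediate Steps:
$o{\left(p \right)} = 6 \sqrt{31}$ ($o{\left(p \right)} = 3 \sqrt{314 - 190} = 3 \sqrt{124} = 3 \cdot 2 \sqrt{31} = 6 \sqrt{31}$)
$\sqrt{495319 + o{\left(-686 \right)}} = \sqrt{495319 + 6 \sqrt{31}}$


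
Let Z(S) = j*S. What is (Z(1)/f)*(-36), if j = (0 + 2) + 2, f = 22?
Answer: -72/11 ≈ -6.5455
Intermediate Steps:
j = 4 (j = 2 + 2 = 4)
Z(S) = 4*S
(Z(1)/f)*(-36) = ((4*1)/22)*(-36) = (4*(1/22))*(-36) = (2/11)*(-36) = -72/11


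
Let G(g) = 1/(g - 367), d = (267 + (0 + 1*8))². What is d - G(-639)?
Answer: 76078751/1006 ≈ 75625.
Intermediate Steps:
d = 75625 (d = (267 + (0 + 8))² = (267 + 8)² = 275² = 75625)
G(g) = 1/(-367 + g)
d - G(-639) = 75625 - 1/(-367 - 639) = 75625 - 1/(-1006) = 75625 - 1*(-1/1006) = 75625 + 1/1006 = 76078751/1006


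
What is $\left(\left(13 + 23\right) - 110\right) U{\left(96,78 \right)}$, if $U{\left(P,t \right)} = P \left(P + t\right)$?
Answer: $-1236096$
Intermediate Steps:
$\left(\left(13 + 23\right) - 110\right) U{\left(96,78 \right)} = \left(\left(13 + 23\right) - 110\right) 96 \left(96 + 78\right) = \left(36 - 110\right) 96 \cdot 174 = \left(-74\right) 16704 = -1236096$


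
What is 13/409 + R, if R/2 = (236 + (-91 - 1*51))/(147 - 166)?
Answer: -76645/7771 ≈ -9.8629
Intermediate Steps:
R = -188/19 (R = 2*((236 + (-91 - 1*51))/(147 - 166)) = 2*((236 + (-91 - 51))/(-19)) = 2*((236 - 142)*(-1/19)) = 2*(94*(-1/19)) = 2*(-94/19) = -188/19 ≈ -9.8947)
13/409 + R = 13/409 - 188/19 = -76645/7771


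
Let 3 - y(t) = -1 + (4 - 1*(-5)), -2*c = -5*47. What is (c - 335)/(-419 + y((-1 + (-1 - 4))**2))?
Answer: 435/848 ≈ 0.51297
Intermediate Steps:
c = 235/2 (c = -(-5)*47/2 = -1/2*(-235) = 235/2 ≈ 117.50)
y(t) = -5 (y(t) = 3 - (-1 + (4 - 1*(-5))) = 3 - (-1 + (4 + 5)) = 3 - (-1 + 9) = 3 - 1*8 = 3 - 8 = -5)
(c - 335)/(-419 + y((-1 + (-1 - 4))**2)) = (235/2 - 335)/(-419 - 5) = -435/2/(-424) = -435/2*(-1/424) = 435/848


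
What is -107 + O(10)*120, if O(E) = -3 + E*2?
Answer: 1933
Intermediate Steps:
O(E) = -3 + 2*E
-107 + O(10)*120 = -107 + (-3 + 2*10)*120 = -107 + (-3 + 20)*120 = -107 + 17*120 = -107 + 2040 = 1933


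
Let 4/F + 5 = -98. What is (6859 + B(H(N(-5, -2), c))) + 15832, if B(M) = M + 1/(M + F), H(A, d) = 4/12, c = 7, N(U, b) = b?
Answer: 6195661/273 ≈ 22695.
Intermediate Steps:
F = -4/103 (F = 4/(-5 - 98) = 4/(-103) = 4*(-1/103) = -4/103 ≈ -0.038835)
H(A, d) = ⅓ (H(A, d) = 4*(1/12) = ⅓)
B(M) = M + 1/(-4/103 + M) (B(M) = M + 1/(M - 4/103) = M + 1/(-4/103 + M))
(6859 + B(H(N(-5, -2), c))) + 15832 = (6859 + (103 - 4*⅓ + 103*(⅓)²)/(-4 + 103*(⅓))) + 15832 = (6859 + (103 - 4/3 + 103*(⅑))/(-4 + 103/3)) + 15832 = (6859 + (103 - 4/3 + 103/9)/(91/3)) + 15832 = (6859 + (3/91)*(1018/9)) + 15832 = (6859 + 1018/273) + 15832 = 1873525/273 + 15832 = 6195661/273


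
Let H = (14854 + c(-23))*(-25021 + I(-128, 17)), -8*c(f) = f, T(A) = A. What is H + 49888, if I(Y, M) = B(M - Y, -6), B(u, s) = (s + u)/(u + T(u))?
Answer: -172458063189/464 ≈ -3.7168e+8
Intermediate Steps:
B(u, s) = (s + u)/(2*u) (B(u, s) = (s + u)/(u + u) = (s + u)/((2*u)) = (s + u)*(1/(2*u)) = (s + u)/(2*u))
I(Y, M) = (-6 + M - Y)/(2*(M - Y)) (I(Y, M) = (-6 + (M - Y))/(2*(M - Y)) = (-6 + M - Y)/(2*(M - Y)))
c(f) = -f/8
H = -172481211221/464 (H = (14854 - ⅛*(-23))*(-25021 + (-6 + 17 - 1*(-128))/(2*(17 - 1*(-128)))) = (14854 + 23/8)*(-25021 + (-6 + 17 + 128)/(2*(17 + 128))) = 118855*(-25021 + (½)*139/145)/8 = 118855*(-25021 + (½)*(1/145)*139)/8 = 118855*(-25021 + 139/290)/8 = (118855/8)*(-7255951/290) = -172481211221/464 ≈ -3.7173e+8)
H + 49888 = -172481211221/464 + 49888 = -172458063189/464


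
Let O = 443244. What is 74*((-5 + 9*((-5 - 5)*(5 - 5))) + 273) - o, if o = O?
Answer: -423412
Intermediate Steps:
o = 443244
74*((-5 + 9*((-5 - 5)*(5 - 5))) + 273) - o = 74*((-5 + 9*((-5 - 5)*(5 - 5))) + 273) - 1*443244 = 74*((-5 + 9*(-10*0)) + 273) - 443244 = 74*((-5 + 9*0) + 273) - 443244 = 74*((-5 + 0) + 273) - 443244 = 74*(-5 + 273) - 443244 = 74*268 - 443244 = 19832 - 443244 = -423412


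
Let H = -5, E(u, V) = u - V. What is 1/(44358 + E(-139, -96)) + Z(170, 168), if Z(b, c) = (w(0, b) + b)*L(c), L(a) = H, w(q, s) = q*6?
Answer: -37667749/44315 ≈ -850.00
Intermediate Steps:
w(q, s) = 6*q
L(a) = -5
Z(b, c) = -5*b (Z(b, c) = (6*0 + b)*(-5) = (0 + b)*(-5) = b*(-5) = -5*b)
1/(44358 + E(-139, -96)) + Z(170, 168) = 1/(44358 + (-139 - 1*(-96))) - 5*170 = 1/(44358 + (-139 + 96)) - 850 = 1/(44358 - 43) - 850 = 1/44315 - 850 = -37667749/44315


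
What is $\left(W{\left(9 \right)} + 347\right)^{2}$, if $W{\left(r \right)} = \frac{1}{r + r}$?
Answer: $\frac{39025009}{324} \approx 1.2045 \cdot 10^{5}$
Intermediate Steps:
$W{\left(r \right)} = \frac{1}{2 r}$
$\left(W{\left(9 \right)} + 347\right)^{2} = \left(\frac{1}{2 \cdot 9} + 347\right)^{2} = \left(\frac{1}{2} \cdot \frac{1}{9} + 347\right)^{2} = \left(\frac{1}{18} + 347\right)^{2} = \left(\frac{6247}{18}\right)^{2} = \frac{39025009}{324}$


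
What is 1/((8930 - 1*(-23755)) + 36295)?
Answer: 1/68980 ≈ 1.4497e-5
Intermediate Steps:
1/((8930 - 1*(-23755)) + 36295) = 1/((8930 + 23755) + 36295) = 1/(32685 + 36295) = 1/68980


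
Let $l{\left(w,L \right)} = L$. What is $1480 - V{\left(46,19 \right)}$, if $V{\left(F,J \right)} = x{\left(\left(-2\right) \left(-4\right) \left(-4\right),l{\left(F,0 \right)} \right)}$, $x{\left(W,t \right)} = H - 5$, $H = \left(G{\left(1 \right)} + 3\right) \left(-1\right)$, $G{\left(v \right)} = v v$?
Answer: $1489$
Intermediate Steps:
$G{\left(v \right)} = v^{2}$
$H = -4$ ($H = \left(1^{2} + 3\right) \left(-1\right) = \left(1 + 3\right) \left(-1\right) = 4 \left(-1\right) = -4$)
$x{\left(W,t \right)} = -9$ ($x{\left(W,t \right)} = -4 - 5 = -9$)
$V{\left(F,J \right)} = -9$
$1480 - V{\left(46,19 \right)} = 1480 - -9 = 1480 + 9 = 1489$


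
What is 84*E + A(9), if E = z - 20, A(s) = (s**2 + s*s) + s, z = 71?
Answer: 4455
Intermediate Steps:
A(s) = s + 2*s**2 (A(s) = (s**2 + s**2) + s = 2*s**2 + s = s + 2*s**2)
E = 51 (E = 71 - 20 = 51)
84*E + A(9) = 84*51 + 9*(1 + 2*9) = 4284 + 9*(1 + 18) = 4284 + 9*19 = 4284 + 171 = 4455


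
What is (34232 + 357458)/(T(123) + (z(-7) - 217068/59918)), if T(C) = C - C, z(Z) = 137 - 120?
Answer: 11734640710/400769 ≈ 29280.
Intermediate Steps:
z(Z) = 17
T(C) = 0
(34232 + 357458)/(T(123) + (z(-7) - 217068/59918)) = (34232 + 357458)/(0 + (17 - 217068/59918)) = 391690/(0 + (17 - 217068*1/59918)) = 391690/(0 + (17 - 108534/29959)) = 391690/(0 + 400769/29959) = 391690/(400769/29959) = 391690*(29959/400769) = 11734640710/400769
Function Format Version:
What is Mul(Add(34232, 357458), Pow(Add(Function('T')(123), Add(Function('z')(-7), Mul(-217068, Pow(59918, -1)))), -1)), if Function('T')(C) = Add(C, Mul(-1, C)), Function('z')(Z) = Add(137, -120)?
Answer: Rational(11734640710, 400769) ≈ 29280.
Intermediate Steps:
Function('z')(Z) = 17
Function('T')(C) = 0
Mul(Add(34232, 357458), Pow(Add(Function('T')(123), Add(Function('z')(-7), Mul(-217068, Pow(59918, -1)))), -1)) = Mul(Add(34232, 357458), Pow(Add(0, Add(17, Mul(-217068, Pow(59918, -1)))), -1)) = Mul(391690, Pow(Add(0, Add(17, Mul(-217068, Rational(1, 59918)))), -1)) = Mul(391690, Pow(Add(0, Add(17, Rational(-108534, 29959))), -1)) = Mul(391690, Pow(Add(0, Rational(400769, 29959)), -1)) = Mul(391690, Pow(Rational(400769, 29959), -1)) = Mul(391690, Rational(29959, 400769)) = Rational(11734640710, 400769)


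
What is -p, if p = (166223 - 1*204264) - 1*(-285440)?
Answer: -247399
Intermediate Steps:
p = 247399 (p = (166223 - 204264) + 285440 = -38041 + 285440 = 247399)
-p = -1*247399 = -247399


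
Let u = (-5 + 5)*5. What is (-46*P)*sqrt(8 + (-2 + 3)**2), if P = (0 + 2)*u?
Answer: 0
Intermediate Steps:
u = 0 (u = 0*5 = 0)
P = 0 (P = (0 + 2)*0 = 2*0 = 0)
(-46*P)*sqrt(8 + (-2 + 3)**2) = (-46*0)*sqrt(8 + (-2 + 3)**2) = 0*sqrt(8 + 1**2) = 0*sqrt(8 + 1) = 0*sqrt(9) = 0*3 = 0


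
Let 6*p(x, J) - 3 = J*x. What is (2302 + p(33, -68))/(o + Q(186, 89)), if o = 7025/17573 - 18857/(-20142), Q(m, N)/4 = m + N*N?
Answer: 682602923331/11478537480259 ≈ 0.059468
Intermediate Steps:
p(x, J) = 1/2 + J*x/6 (p(x, J) = 1/2 + (J*x)/6 = 1/2 + J*x/6)
Q(m, N) = 4*m + 4*N**2 (Q(m, N) = 4*(m + N*N) = 4*(m + N**2) = 4*m + 4*N**2)
o = 472871611/353955366 (o = 7025*(1/17573) - 18857*(-1/20142) = 7025/17573 + 18857/20142 = 472871611/353955366 ≈ 1.3360)
(2302 + p(33, -68))/(o + Q(186, 89)) = (2302 + (1/2 + (1/6)*(-68)*33))/(472871611/353955366 + (4*186 + 4*89**2)) = (2302 + (1/2 - 374))/(472871611/353955366 + (744 + 4*7921)) = (2302 - 747/2)/(472871611/353955366 + (744 + 31684)) = 3857/(2*(472871611/353955366 + 32428)) = 3857/(2*(11478537480259/353955366)) = (3857/2)*(353955366/11478537480259) = 682602923331/11478537480259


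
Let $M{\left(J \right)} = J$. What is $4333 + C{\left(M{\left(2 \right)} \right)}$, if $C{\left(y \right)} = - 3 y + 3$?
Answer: $4330$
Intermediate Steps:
$C{\left(y \right)} = 3 - 3 y$
$4333 + C{\left(M{\left(2 \right)} \right)} = 4333 + \left(3 - 6\right) = 4333 - 3 = 4330$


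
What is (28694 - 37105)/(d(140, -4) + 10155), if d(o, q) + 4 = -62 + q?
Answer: -8411/10085 ≈ -0.83401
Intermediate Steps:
d(o, q) = -66 + q (d(o, q) = -4 + (-62 + q) = -66 + q)
(28694 - 37105)/(d(140, -4) + 10155) = (28694 - 37105)/((-66 - 4) + 10155) = -8411/(-70 + 10155) = -8411/10085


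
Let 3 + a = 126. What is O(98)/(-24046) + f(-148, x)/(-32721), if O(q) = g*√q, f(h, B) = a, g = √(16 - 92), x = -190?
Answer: -41/10907 - 7*I*√38/12023 ≈ -0.0037591 - 0.003589*I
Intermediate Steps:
a = 123 (a = -3 + 126 = 123)
g = 2*I*√19 (g = √(-76) = 2*I*√19 ≈ 8.7178*I)
f(h, B) = 123
O(q) = 2*I*√19*√q (O(q) = (2*I*√19)*√q = 2*I*√19*√q)
O(98)/(-24046) + f(-148, x)/(-32721) = (2*I*√19*√98)/(-24046) + 123/(-32721) = (2*I*√19*(7*√2))*(-1/24046) + 123*(-1/32721) = (14*I*√38)*(-1/24046) - 41/10907 = -7*I*√38/12023 - 41/10907 = -41/10907 - 7*I*√38/12023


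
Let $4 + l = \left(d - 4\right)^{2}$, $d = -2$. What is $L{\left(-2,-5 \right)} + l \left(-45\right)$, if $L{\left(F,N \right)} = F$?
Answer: $-1442$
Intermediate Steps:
$l = 32$ ($l = -4 + \left(-2 - 4\right)^{2} = -4 + \left(-6\right)^{2} = -4 + 36 = 32$)
$L{\left(-2,-5 \right)} + l \left(-45\right) = -2 + 32 \left(-45\right) = -2 - 1440 = -1442$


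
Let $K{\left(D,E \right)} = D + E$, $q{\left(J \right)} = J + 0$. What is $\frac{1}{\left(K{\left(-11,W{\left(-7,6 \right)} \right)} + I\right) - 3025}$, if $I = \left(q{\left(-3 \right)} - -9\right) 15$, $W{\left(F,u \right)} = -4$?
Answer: $- \frac{1}{2950} \approx -0.00033898$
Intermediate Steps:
$q{\left(J \right)} = J$
$I = 90$ ($I = \left(-3 - -9\right) 15 = \left(-3 + 9\right) 15 = 6 \cdot 15 = 90$)
$\frac{1}{\left(K{\left(-11,W{\left(-7,6 \right)} \right)} + I\right) - 3025} = \frac{1}{\left(\left(-11 - 4\right) + 90\right) - 3025} = \frac{1}{\left(-15 + 90\right) - 3025} = \frac{1}{75 - 3025} = \frac{1}{-2950} = - \frac{1}{2950}$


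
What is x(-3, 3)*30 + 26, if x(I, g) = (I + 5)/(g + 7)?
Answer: 32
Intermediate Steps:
x(I, g) = (5 + I)/(7 + g)
x(-3, 3)*30 + 26 = ((5 - 3)/(7 + 3))*30 + 26 = (2/10)*30 + 26 = ((⅒)*2)*30 + 26 = (⅕)*30 + 26 = 6 + 26 = 32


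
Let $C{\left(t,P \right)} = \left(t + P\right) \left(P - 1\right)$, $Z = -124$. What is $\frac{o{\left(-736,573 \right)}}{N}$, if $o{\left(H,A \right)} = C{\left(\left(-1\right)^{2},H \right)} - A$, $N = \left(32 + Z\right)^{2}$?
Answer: $\frac{270561}{4232} \approx 63.932$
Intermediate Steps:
$N = 8464$ ($N = \left(32 - 124\right)^{2} = \left(-92\right)^{2} = 8464$)
$C{\left(t,P \right)} = \left(-1 + P\right) \left(P + t\right)$ ($C{\left(t,P \right)} = \left(P + t\right) \left(-1 + P\right) = \left(-1 + P\right) \left(P + t\right)$)
$o{\left(H,A \right)} = -1 + H^{2} - A$ ($o{\left(H,A \right)} = \left(H^{2} - H - \left(-1\right)^{2} + H \left(-1\right)^{2}\right) - A = \left(H^{2} - H - 1 + H 1\right) - A = \left(H^{2} - H - 1 + H\right) - A = \left(-1 + H^{2}\right) - A = -1 + H^{2} - A$)
$\frac{o{\left(-736,573 \right)}}{N} = \frac{-1 + \left(-736\right)^{2} - 573}{8464} = \left(-1 + 541696 - 573\right) \frac{1}{8464} = 541122 \cdot \frac{1}{8464} = \frac{270561}{4232}$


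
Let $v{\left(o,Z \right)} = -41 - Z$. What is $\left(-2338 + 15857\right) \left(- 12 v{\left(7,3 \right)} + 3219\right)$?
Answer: $50655693$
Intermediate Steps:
$\left(-2338 + 15857\right) \left(- 12 v{\left(7,3 \right)} + 3219\right) = \left(-2338 + 15857\right) \left(- 12 \left(-41 - 3\right) + 3219\right) = 13519 \left(- 12 \left(-41 - 3\right) + 3219\right) = 13519 \left(\left(-12\right) \left(-44\right) + 3219\right) = 13519 \left(528 + 3219\right) = 13519 \cdot 3747 = 50655693$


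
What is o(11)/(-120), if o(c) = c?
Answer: -11/120 ≈ -0.091667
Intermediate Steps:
o(11)/(-120) = 11/(-120) = -1/120*11 = -11/120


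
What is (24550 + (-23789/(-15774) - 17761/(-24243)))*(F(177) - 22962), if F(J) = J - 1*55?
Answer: -11913597577091580/21244949 ≈ -5.6077e+8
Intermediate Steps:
F(J) = -55 + J (F(J) = J - 55 = -55 + J)
(24550 + (-23789/(-15774) - 17761/(-24243)))*(F(177) - 22962) = (24550 + (-23789/(-15774) - 17761/(-24243)))*((-55 + 177) - 22962) = (24550 + (-23789*(-1/15774) - 17761*(-1/24243)))*(122 - 22962) = (24550 + (23789/15774 + 17761/24243))*(-22840) = (24550 + 95208749/42489898)*(-22840) = (1043222204649/42489898)*(-22840) = -11913597577091580/21244949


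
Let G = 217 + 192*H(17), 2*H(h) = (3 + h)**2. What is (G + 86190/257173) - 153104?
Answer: -29442879061/257173 ≈ -1.1449e+5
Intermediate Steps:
H(h) = (3 + h)**2/2
G = 38617 (G = 217 + 192*((3 + 17)**2/2) = 217 + 192*((1/2)*20**2) = 217 + 192*((1/2)*400) = 217 + 192*200 = 217 + 38400 = 38617)
(G + 86190/257173) - 153104 = (38617 + 86190/257173) - 153104 = 9931335931/257173 - 153104 = -29442879061/257173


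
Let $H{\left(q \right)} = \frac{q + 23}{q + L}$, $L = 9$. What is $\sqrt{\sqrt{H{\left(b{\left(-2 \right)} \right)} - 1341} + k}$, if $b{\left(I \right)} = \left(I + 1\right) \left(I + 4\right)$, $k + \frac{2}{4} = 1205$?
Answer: $\frac{\sqrt{4818 + 4 i \sqrt{1338}}}{2} \approx 34.71 + 0.52692 i$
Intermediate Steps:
$k = \frac{2409}{2}$ ($k = - \frac{1}{2} + 1205 = \frac{2409}{2} \approx 1204.5$)
$b{\left(I \right)} = \left(1 + I\right) \left(4 + I\right)$
$H{\left(q \right)} = \frac{23 + q}{9 + q}$ ($H{\left(q \right)} = \frac{q + 23}{q + 9} = \frac{23 + q}{9 + q}$)
$\sqrt{\sqrt{H{\left(b{\left(-2 \right)} \right)} - 1341} + k} = \sqrt{\sqrt{\frac{23 + \left(4 + \left(-2\right)^{2} + 5 \left(-2\right)\right)}{9 + \left(4 + \left(-2\right)^{2} + 5 \left(-2\right)\right)} - 1341} + \frac{2409}{2}} = \sqrt{\sqrt{\frac{23 + \left(4 + 4 - 10\right)}{9 + \left(4 + 4 - 10\right)} - 1341} + \frac{2409}{2}} = \sqrt{\sqrt{\frac{23 - 2}{9 - 2} - 1341} + \frac{2409}{2}} = \sqrt{\sqrt{\frac{1}{7} \cdot 21 - 1341} + \frac{2409}{2}} = \sqrt{\sqrt{3 - 1341} + \frac{2409}{2}} = \sqrt{\sqrt{-1338} + \frac{2409}{2}} = \sqrt{i \sqrt{1338} + \frac{2409}{2}} = \sqrt{\frac{2409}{2} + i \sqrt{1338}}$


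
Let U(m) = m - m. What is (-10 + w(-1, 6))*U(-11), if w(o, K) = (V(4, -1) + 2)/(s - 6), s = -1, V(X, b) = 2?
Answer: 0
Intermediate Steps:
U(m) = 0
w(o, K) = -4/7 (w(o, K) = (2 + 2)/(-1 - 6) = 4/(-7) = 4*(-⅐) = -4/7)
(-10 + w(-1, 6))*U(-11) = (-10 - 4/7)*0 = -74/7*0 = 0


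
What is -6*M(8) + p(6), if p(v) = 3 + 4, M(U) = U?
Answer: -41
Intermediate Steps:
p(v) = 7
-6*M(8) + p(6) = -6*8 + 7 = -48 + 7 = -41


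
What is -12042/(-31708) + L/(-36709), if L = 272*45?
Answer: 26971929/581984486 ≈ 0.046345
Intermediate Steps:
L = 12240
-12042/(-31708) + L/(-36709) = -12042/(-31708) + 12240/(-36709) = -12042*(-1/31708) + 12240*(-1/36709) = 6021/15854 - 12240/36709 = 26971929/581984486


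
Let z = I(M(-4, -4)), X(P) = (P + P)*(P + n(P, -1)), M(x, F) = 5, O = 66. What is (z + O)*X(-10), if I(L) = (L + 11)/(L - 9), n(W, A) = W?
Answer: 24800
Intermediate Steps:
I(L) = (11 + L)/(-9 + L)
X(P) = 4*P² (X(P) = (P + P)*(P + P) = (2*P)*(2*P) = 4*P²)
z = -4 (z = (11 + 5)/(-9 + 5) = 16/(-4) = -¼*16 = -4)
(z + O)*X(-10) = (-4 + 66)*(4*(-10)²) = 62*(4*100) = 62*400 = 24800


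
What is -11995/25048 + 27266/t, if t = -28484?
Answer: -256156087/178366808 ≈ -1.4361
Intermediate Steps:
-11995/25048 + 27266/t = -11995/25048 + 27266/(-28484) = -11995*1/25048 + 27266*(-1/28484) = -11995/25048 - 13633/14242 = -256156087/178366808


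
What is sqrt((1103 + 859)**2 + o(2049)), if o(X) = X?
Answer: sqrt(3851493) ≈ 1962.5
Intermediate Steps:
sqrt((1103 + 859)**2 + o(2049)) = sqrt((1103 + 859)**2 + 2049) = sqrt(1962**2 + 2049) = sqrt(3849444 + 2049) = sqrt(3851493)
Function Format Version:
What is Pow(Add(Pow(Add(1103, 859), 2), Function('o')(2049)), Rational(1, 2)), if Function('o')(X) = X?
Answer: Pow(3851493, Rational(1, 2)) ≈ 1962.5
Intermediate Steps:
Pow(Add(Pow(Add(1103, 859), 2), Function('o')(2049)), Rational(1, 2)) = Pow(Add(Pow(Add(1103, 859), 2), 2049), Rational(1, 2)) = Pow(Add(Pow(1962, 2), 2049), Rational(1, 2)) = Pow(Add(3849444, 2049), Rational(1, 2)) = Pow(3851493, Rational(1, 2))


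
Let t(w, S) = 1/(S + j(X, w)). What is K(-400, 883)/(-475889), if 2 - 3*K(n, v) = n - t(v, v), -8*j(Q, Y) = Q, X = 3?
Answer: -2838530/10080756687 ≈ -0.00028158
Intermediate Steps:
j(Q, Y) = -Q/8
t(w, S) = 1/(-3/8 + S) (t(w, S) = 1/(S - ⅛*3) = 1/(S - 3/8) = 1/(-3/8 + S))
K(n, v) = ⅔ - n/3 + 8/(3*(-3 + 8*v)) (K(n, v) = ⅔ - (n - 8/(-3 + 8*v))/3 = ⅔ + (-n/3 + 8/(3*(-3 + 8*v))) = ⅔ - n/3 + 8/(3*(-3 + 8*v)))
K(-400, 883)/(-475889) = ((8 + (-3 + 8*883)*(2 - 1*(-400)))/(3*(-3 + 8*883)))/(-475889) = ((8 + (-3 + 7064)*(2 + 400))/(3*(-3 + 7064)))*(-1/475889) = ((⅓)*(8 + 7061*402)/7061)*(-1/475889) = ((⅓)*(1/7061)*(8 + 2838522))*(-1/475889) = ((⅓)*(1/7061)*2838530)*(-1/475889) = (2838530/21183)*(-1/475889) = -2838530/10080756687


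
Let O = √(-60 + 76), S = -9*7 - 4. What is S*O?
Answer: -268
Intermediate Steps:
S = -67 (S = -63 - 4 = -67)
O = 4 (O = √16 = 4)
S*O = -67*4 = -268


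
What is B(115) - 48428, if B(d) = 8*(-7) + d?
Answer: -48369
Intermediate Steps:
B(d) = -56 + d
B(115) - 48428 = (-56 + 115) - 48428 = 59 - 48428 = -48369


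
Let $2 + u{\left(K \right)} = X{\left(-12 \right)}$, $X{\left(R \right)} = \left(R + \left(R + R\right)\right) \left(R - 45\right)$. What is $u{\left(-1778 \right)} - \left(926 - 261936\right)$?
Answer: $263060$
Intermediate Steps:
$X{\left(R \right)} = 3 R \left(-45 + R\right)$ ($X{\left(R \right)} = \left(R + 2 R\right) \left(-45 + R\right) = 3 R \left(-45 + R\right)$)
$u{\left(K \right)} = 2050$ ($u{\left(K \right)} = -2 + 3 \left(-12\right) \left(-45 - 12\right) = -2 + 3 \left(-12\right) \left(-57\right) = -2 + 2052 = 2050$)
$u{\left(-1778 \right)} - \left(926 - 261936\right) = 2050 - \left(926 - 261936\right) = 2050 - -261010 = 2050 + 261010 = 263060$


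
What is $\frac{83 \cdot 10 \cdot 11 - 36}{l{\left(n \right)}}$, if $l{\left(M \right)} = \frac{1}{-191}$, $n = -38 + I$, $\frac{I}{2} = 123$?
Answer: $-1736954$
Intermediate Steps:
$I = 246$ ($I = 2 \cdot 123 = 246$)
$n = 208$ ($n = -38 + 246 = 208$)
$l{\left(M \right)} = - \frac{1}{191}$
$\frac{83 \cdot 10 \cdot 11 - 36}{l{\left(n \right)}} = \frac{83 \cdot 10 \cdot 11 - 36}{- \frac{1}{191}} = \left(83 \cdot 110 - 36\right) \left(-191\right) = \left(9130 - 36\right) \left(-191\right) = 9094 \left(-191\right) = -1736954$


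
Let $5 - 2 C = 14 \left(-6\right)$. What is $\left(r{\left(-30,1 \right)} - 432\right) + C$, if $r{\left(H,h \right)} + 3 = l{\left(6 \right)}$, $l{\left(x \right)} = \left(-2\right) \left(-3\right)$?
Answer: $- \frac{769}{2} \approx -384.5$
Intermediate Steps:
$l{\left(x \right)} = 6$
$r{\left(H,h \right)} = 3$ ($r{\left(H,h \right)} = -3 + 6 = 3$)
$C = \frac{89}{2}$ ($C = \frac{5}{2} - \frac{14 \left(-6\right)}{2} = \frac{5}{2} - -42 = \frac{5}{2} + 42 = \frac{89}{2} \approx 44.5$)
$\left(r{\left(-30,1 \right)} - 432\right) + C = \left(3 - 432\right) + \frac{89}{2} = -429 + \frac{89}{2} = - \frac{769}{2}$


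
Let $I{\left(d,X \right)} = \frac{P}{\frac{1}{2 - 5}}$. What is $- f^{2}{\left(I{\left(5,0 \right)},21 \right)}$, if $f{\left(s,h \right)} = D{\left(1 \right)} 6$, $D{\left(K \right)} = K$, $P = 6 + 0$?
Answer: $-36$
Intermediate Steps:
$P = 6$
$I{\left(d,X \right)} = -18$ ($I{\left(d,X \right)} = \frac{6}{\frac{1}{2 - 5}} = \frac{6}{\frac{1}{-3}} = \frac{6}{- \frac{1}{3}} = 6 \left(-3\right) = -18$)
$f{\left(s,h \right)} = 6$ ($f{\left(s,h \right)} = 1 \cdot 6 = 6$)
$- f^{2}{\left(I{\left(5,0 \right)},21 \right)} = - 6^{2} = \left(-1\right) 36 = -36$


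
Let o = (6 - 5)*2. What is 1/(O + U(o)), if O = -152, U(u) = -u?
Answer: -1/154 ≈ -0.0064935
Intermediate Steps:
o = 2 (o = 1*2 = 2)
1/(O + U(o)) = 1/(-152 - 1*2) = 1/(-152 - 2) = 1/(-154) = -1/154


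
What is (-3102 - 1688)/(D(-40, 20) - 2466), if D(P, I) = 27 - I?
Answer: 4790/2459 ≈ 1.9479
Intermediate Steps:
(-3102 - 1688)/(D(-40, 20) - 2466) = (-3102 - 1688)/((27 - 1*20) - 2466) = -4790/((27 - 20) - 2466) = -4790/(7 - 2466) = -4790/(-2459) = -4790*(-1/2459) = 4790/2459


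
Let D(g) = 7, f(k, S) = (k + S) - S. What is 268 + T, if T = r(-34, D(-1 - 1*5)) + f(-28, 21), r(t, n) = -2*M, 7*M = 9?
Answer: 1662/7 ≈ 237.43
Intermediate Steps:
M = 9/7 (M = (⅐)*9 = 9/7 ≈ 1.2857)
f(k, S) = k (f(k, S) = (S + k) - S = k)
r(t, n) = -18/7 (r(t, n) = -2*9/7 = -18/7)
T = -214/7 (T = -18/7 - 28 = -214/7 ≈ -30.571)
268 + T = 268 - 214/7 = 1662/7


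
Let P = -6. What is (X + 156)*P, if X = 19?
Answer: -1050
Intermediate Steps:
(X + 156)*P = (19 + 156)*(-6) = 175*(-6) = -1050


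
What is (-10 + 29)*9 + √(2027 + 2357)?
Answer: 171 + 4*√274 ≈ 237.21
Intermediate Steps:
(-10 + 29)*9 + √(2027 + 2357) = 19*9 + √4384 = 171 + 4*√274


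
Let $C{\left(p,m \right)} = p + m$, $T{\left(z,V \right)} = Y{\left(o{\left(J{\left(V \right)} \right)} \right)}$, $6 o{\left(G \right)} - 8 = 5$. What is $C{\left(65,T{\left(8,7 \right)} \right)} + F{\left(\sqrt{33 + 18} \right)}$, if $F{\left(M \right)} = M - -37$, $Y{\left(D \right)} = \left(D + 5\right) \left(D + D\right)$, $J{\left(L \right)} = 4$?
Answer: $\frac{2395}{18} + \sqrt{51} \approx 140.2$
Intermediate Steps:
$o{\left(G \right)} = \frac{13}{6}$ ($o{\left(G \right)} = \frac{4}{3} + \frac{1}{6} \cdot 5 = \frac{4}{3} + \frac{5}{6} = \frac{13}{6}$)
$Y{\left(D \right)} = 2 D \left(5 + D\right)$ ($Y{\left(D \right)} = \left(5 + D\right) 2 D = 2 D \left(5 + D\right)$)
$T{\left(z,V \right)} = \frac{559}{18}$ ($T{\left(z,V \right)} = 2 \cdot \frac{13}{6} \left(5 + \frac{13}{6}\right) = 2 \cdot \frac{13}{6} \cdot \frac{43}{6} = \frac{559}{18}$)
$C{\left(p,m \right)} = m + p$
$F{\left(M \right)} = 37 + M$ ($F{\left(M \right)} = M + 37 = 37 + M$)
$C{\left(65,T{\left(8,7 \right)} \right)} + F{\left(\sqrt{33 + 18} \right)} = \left(\frac{559}{18} + 65\right) + \left(37 + \sqrt{33 + 18}\right) = \frac{1729}{18} + \left(37 + \sqrt{51}\right) = \frac{2395}{18} + \sqrt{51}$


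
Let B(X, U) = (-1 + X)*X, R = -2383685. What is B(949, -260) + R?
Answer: -1484033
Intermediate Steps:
B(X, U) = X*(-1 + X)
B(949, -260) + R = 949*(-1 + 949) - 2383685 = 949*948 - 2383685 = 899652 - 2383685 = -1484033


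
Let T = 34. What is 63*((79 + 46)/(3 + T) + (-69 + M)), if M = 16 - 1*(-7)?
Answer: -99351/37 ≈ -2685.2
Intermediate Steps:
M = 23 (M = 16 + 7 = 23)
63*((79 + 46)/(3 + T) + (-69 + M)) = 63*((79 + 46)/(3 + 34) + (-69 + 23)) = 63*(125/37 - 46) = 63*(-1577/37) = -99351/37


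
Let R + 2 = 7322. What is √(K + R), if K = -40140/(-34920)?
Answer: √275538782/194 ≈ 85.564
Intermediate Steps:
R = 7320 (R = -2 + 7322 = 7320)
K = 223/194 (K = -40140*(-1/34920) = 223/194 ≈ 1.1495)
√(K + R) = √(223/194 + 7320) = √(1420303/194) = √275538782/194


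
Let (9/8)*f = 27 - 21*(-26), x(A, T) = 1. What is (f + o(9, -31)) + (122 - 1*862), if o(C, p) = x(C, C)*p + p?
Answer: -878/3 ≈ -292.67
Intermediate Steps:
o(C, p) = 2*p (o(C, p) = 1*p + p = p + p = 2*p)
f = 1528/3 (f = 8*(27 - 21*(-26))/9 = 8*(27 + 546)/9 = (8/9)*573 = 1528/3 ≈ 509.33)
(f + o(9, -31)) + (122 - 1*862) = (1528/3 + 2*(-31)) + (122 - 1*862) = (1528/3 - 62) + (122 - 862) = 1342/3 - 740 = -878/3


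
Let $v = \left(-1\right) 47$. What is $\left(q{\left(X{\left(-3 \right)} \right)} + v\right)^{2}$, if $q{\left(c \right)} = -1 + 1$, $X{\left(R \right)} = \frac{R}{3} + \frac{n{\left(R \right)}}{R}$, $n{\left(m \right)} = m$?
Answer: $2209$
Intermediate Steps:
$v = -47$
$X{\left(R \right)} = 1 + \frac{R}{3}$ ($X{\left(R \right)} = \frac{R}{3} + \frac{R}{R} = R \frac{1}{3} + 1 = \frac{R}{3} + 1 = 1 + \frac{R}{3}$)
$q{\left(c \right)} = 0$
$\left(q{\left(X{\left(-3 \right)} \right)} + v\right)^{2} = \left(0 - 47\right)^{2} = \left(-47\right)^{2} = 2209$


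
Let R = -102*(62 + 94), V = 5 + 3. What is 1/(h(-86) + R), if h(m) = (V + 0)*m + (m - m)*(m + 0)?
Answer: -1/16600 ≈ -6.0241e-5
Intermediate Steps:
V = 8
R = -15912 (R = -102*156 = -15912)
h(m) = 8*m (h(m) = (8 + 0)*m + (m - m)*(m + 0) = 8*m + 0*m = 8*m + 0 = 8*m)
1/(h(-86) + R) = 1/(8*(-86) - 15912) = 1/(-688 - 15912) = 1/(-16600) = -1/16600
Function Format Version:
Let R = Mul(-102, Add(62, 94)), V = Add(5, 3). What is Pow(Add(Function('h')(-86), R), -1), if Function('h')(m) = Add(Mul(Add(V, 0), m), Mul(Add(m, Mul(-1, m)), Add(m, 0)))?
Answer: Rational(-1, 16600) ≈ -6.0241e-5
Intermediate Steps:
V = 8
R = -15912 (R = Mul(-102, 156) = -15912)
Function('h')(m) = Mul(8, m) (Function('h')(m) = Add(Mul(Add(8, 0), m), Mul(Add(m, Mul(-1, m)), Add(m, 0))) = Add(Mul(8, m), Mul(0, m)) = Add(Mul(8, m), 0) = Mul(8, m))
Pow(Add(Function('h')(-86), R), -1) = Pow(Add(Mul(8, -86), -15912), -1) = Pow(Add(-688, -15912), -1) = Pow(-16600, -1) = Rational(-1, 16600)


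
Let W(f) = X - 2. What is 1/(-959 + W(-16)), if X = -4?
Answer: -1/965 ≈ -0.0010363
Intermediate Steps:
W(f) = -6 (W(f) = -4 - 2 = -6)
1/(-959 + W(-16)) = 1/(-959 - 6) = 1/(-965) = -1/965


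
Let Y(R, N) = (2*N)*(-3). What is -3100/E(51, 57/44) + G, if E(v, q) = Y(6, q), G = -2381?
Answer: -338951/171 ≈ -1982.2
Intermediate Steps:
Y(R, N) = -6*N
E(v, q) = -6*q
-3100/E(51, 57/44) + G = -3100/((-342/44)) - 2381 = -3100/((-6*57/44)) - 2381 = -3100/(-171/22) - 2381 = -3100*(-22/171) - 2381 = 68200/171 - 2381 = -338951/171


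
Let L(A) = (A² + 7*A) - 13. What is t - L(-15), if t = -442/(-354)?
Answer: -18718/177 ≈ -105.75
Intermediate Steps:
L(A) = -13 + A² + 7*A
t = 221/177 (t = -442*(-1/354) = 221/177 ≈ 1.2486)
t - L(-15) = 221/177 - (-13 + (-15)² + 7*(-15)) = 221/177 - (-13 + 225 - 105) = 221/177 - 1*107 = 221/177 - 107 = -18718/177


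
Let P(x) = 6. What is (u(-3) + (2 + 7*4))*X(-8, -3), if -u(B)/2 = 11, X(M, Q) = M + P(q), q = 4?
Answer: -16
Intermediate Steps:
X(M, Q) = 6 + M (X(M, Q) = M + 6 = 6 + M)
u(B) = -22 (u(B) = -2*11 = -22)
(u(-3) + (2 + 7*4))*X(-8, -3) = (-22 + (2 + 7*4))*(6 - 8) = (-22 + (2 + 28))*(-2) = (-22 + 30)*(-2) = 8*(-2) = -16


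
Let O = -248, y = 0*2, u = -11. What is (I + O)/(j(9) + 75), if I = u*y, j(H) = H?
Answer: -62/21 ≈ -2.9524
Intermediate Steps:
y = 0
I = 0 (I = -11*0 = 0)
(I + O)/(j(9) + 75) = (0 - 248)/(9 + 75) = -248/84 = -248*1/84 = -62/21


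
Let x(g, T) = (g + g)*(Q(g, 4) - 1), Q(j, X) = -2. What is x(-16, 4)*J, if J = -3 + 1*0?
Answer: -288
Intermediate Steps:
x(g, T) = -6*g (x(g, T) = (g + g)*(-2 - 1) = (2*g)*(-3) = -6*g)
J = -3 (J = -3 + 0 = -3)
x(-16, 4)*J = -6*(-16)*(-3) = 96*(-3) = -288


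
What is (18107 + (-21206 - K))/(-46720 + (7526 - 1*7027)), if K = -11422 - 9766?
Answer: -18089/46221 ≈ -0.39136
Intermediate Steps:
K = -21188
(18107 + (-21206 - K))/(-46720 + (7526 - 1*7027)) = (18107 + (-21206 - 1*(-21188)))/(-46720 + (7526 - 1*7027)) = (18107 + (-21206 + 21188))/(-46720 + (7526 - 7027)) = (18107 - 18)/(-46720 + 499) = 18089/(-46221) = 18089*(-1/46221) = -18089/46221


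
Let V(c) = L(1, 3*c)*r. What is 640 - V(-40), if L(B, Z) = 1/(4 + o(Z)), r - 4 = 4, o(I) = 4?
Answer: 639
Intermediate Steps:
r = 8 (r = 4 + 4 = 8)
L(B, Z) = ⅛ (L(B, Z) = 1/(4 + 4) = 1/8 = ⅛)
V(c) = 1 (V(c) = (⅛)*8 = 1)
640 - V(-40) = 640 - 1*1 = 640 - 1 = 639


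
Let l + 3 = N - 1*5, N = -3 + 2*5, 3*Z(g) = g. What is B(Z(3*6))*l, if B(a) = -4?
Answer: 4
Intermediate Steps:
Z(g) = g/3
N = 7 (N = -3 + 10 = 7)
l = -1 (l = -3 + (7 - 1*5) = -3 + (7 - 5) = -3 + 2 = -1)
B(Z(3*6))*l = -4*(-1) = 4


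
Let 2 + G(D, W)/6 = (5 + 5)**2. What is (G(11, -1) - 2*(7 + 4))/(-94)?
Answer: -283/47 ≈ -6.0213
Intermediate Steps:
G(D, W) = 588 (G(D, W) = -12 + 6*(5 + 5)**2 = -12 + 6*10**2 = -12 + 6*100 = -12 + 600 = 588)
(G(11, -1) - 2*(7 + 4))/(-94) = (588 - 2*(7 + 4))/(-94) = -(588 - 2*11)/94 = -(588 - 22)/94 = -1/94*566 = -283/47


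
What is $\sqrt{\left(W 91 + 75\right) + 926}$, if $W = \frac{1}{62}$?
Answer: $\frac{\sqrt{3853486}}{62} \approx 31.662$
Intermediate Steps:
$W = \frac{1}{62} \approx 0.016129$
$\sqrt{\left(W 91 + 75\right) + 926} = \sqrt{\left(\frac{1}{62} \cdot 91 + 75\right) + 926} = \sqrt{\left(\frac{91}{62} + 75\right) + 926} = \sqrt{\frac{4741}{62} + 926} = \sqrt{\frac{62153}{62}} = \frac{\sqrt{3853486}}{62}$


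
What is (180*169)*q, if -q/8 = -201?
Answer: 48915360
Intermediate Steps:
q = 1608 (q = -8*(-201) = 1608)
(180*169)*q = (180*169)*1608 = 30420*1608 = 48915360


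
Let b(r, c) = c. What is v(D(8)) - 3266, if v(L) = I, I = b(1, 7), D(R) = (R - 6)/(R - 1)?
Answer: -3259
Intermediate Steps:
D(R) = (-6 + R)/(-1 + R)
I = 7
v(L) = 7
v(D(8)) - 3266 = 7 - 3266 = -3259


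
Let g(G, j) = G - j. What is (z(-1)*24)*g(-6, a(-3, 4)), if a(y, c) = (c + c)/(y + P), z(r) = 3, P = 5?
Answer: -720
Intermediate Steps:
a(y, c) = 2*c/(5 + y) (a(y, c) = (c + c)/(y + 5) = (2*c)/(5 + y) = 2*c/(5 + y))
(z(-1)*24)*g(-6, a(-3, 4)) = (3*24)*(-6 - 2*4/(5 - 3)) = 72*(-6 - 2*4/2) = 72*(-6 - 1*4) = 72*(-6 - 4) = 72*(-10) = -720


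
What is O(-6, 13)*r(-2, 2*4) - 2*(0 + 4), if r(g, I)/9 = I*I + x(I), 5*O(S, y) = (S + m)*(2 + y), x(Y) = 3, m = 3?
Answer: -5435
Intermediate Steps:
O(S, y) = (2 + y)*(3 + S)/5 (O(S, y) = ((S + 3)*(2 + y))/5 = ((3 + S)*(2 + y))/5 = ((2 + y)*(3 + S))/5 = (2 + y)*(3 + S)/5)
r(g, I) = 27 + 9*I² (r(g, I) = 9*(I*I + 3) = 9*(I² + 3) = 9*(3 + I²) = 27 + 9*I²)
O(-6, 13)*r(-2, 2*4) - 2*(0 + 4) = (6/5 + (⅖)*(-6) + (⅗)*13 + (⅕)*(-6)*13)*(27 + 9*(2*4)²) - 2*(0 + 4) = (6/5 - 12/5 + 39/5 - 78/5)*(27 + 9*8²) - 2*4 = -9*(27 + 9*64) - 8 = -9*(27 + 576) - 8 = -9*603 - 8 = -5427 - 8 = -5435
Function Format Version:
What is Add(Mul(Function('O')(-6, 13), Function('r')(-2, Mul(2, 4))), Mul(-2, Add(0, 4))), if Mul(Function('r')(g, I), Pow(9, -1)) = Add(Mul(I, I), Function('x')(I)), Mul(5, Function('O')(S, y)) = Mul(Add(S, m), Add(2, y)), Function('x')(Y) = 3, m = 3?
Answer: -5435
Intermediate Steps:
Function('O')(S, y) = Mul(Rational(1, 5), Add(2, y), Add(3, S)) (Function('O')(S, y) = Mul(Rational(1, 5), Mul(Add(S, 3), Add(2, y))) = Mul(Rational(1, 5), Mul(Add(3, S), Add(2, y))) = Mul(Rational(1, 5), Mul(Add(2, y), Add(3, S))) = Mul(Rational(1, 5), Add(2, y), Add(3, S)))
Function('r')(g, I) = Add(27, Mul(9, Pow(I, 2))) (Function('r')(g, I) = Mul(9, Add(Mul(I, I), 3)) = Mul(9, Add(Pow(I, 2), 3)) = Mul(9, Add(3, Pow(I, 2))) = Add(27, Mul(9, Pow(I, 2))))
Add(Mul(Function('O')(-6, 13), Function('r')(-2, Mul(2, 4))), Mul(-2, Add(0, 4))) = Add(Mul(Add(Rational(6, 5), Mul(Rational(2, 5), -6), Mul(Rational(3, 5), 13), Mul(Rational(1, 5), -6, 13)), Add(27, Mul(9, Pow(Mul(2, 4), 2)))), Mul(-2, Add(0, 4))) = Add(Mul(Add(Rational(6, 5), Rational(-12, 5), Rational(39, 5), Rational(-78, 5)), Add(27, Mul(9, Pow(8, 2)))), Mul(-2, 4)) = Add(Mul(-9, Add(27, Mul(9, 64))), -8) = Add(Mul(-9, Add(27, 576)), -8) = Add(Mul(-9, 603), -8) = Add(-5427, -8) = -5435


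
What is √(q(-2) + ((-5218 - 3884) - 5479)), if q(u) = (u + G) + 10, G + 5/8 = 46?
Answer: I*√232442/4 ≈ 120.53*I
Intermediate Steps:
G = 363/8 (G = -5/8 + 46 = 363/8 ≈ 45.375)
q(u) = 443/8 + u (q(u) = (u + 363/8) + 10 = (363/8 + u) + 10 = 443/8 + u)
√(q(-2) + ((-5218 - 3884) - 5479)) = √((443/8 - 2) + ((-5218 - 3884) - 5479)) = √(427/8 + (-9102 - 5479)) = √(427/8 - 14581) = √(-116221/8) = I*√232442/4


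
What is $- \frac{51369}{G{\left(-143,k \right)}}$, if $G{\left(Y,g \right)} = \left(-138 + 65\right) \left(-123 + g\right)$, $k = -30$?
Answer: $- \frac{17123}{3723} \approx -4.5993$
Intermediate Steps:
$G{\left(Y,g \right)} = 8979 - 73 g$ ($G{\left(Y,g \right)} = - 73 \left(-123 + g\right) = 8979 - 73 g$)
$- \frac{51369}{G{\left(-143,k \right)}} = - \frac{51369}{8979 - -2190} = - \frac{51369}{8979 + 2190} = - \frac{51369}{11169} = \left(-51369\right) \frac{1}{11169} = - \frac{17123}{3723}$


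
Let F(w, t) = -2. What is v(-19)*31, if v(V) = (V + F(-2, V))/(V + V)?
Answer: 651/38 ≈ 17.132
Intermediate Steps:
v(V) = (-2 + V)/(2*V) (v(V) = (V - 2)/(V + V) = (-2 + V)/((2*V)) = (-2 + V)*(1/(2*V)) = (-2 + V)/(2*V))
v(-19)*31 = ((½)*(-2 - 19)/(-19))*31 = ((½)*(-1/19)*(-21))*31 = (21/38)*31 = 651/38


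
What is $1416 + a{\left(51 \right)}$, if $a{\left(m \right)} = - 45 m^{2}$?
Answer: $-115629$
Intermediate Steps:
$1416 + a{\left(51 \right)} = 1416 - 45 \cdot 51^{2} = 1416 - 117045 = -115629$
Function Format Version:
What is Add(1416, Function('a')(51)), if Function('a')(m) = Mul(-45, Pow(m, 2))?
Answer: -115629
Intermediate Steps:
Add(1416, Function('a')(51)) = Add(1416, Mul(-45, Pow(51, 2))) = Add(1416, Mul(-45, 2601)) = Add(1416, -117045) = -115629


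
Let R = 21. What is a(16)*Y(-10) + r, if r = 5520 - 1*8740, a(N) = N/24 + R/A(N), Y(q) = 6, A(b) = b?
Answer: -25665/8 ≈ -3208.1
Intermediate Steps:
a(N) = 21/N + N/24 (a(N) = N/24 + 21/N = 21/N + N/24)
r = -3220 (r = 5520 - 8740 = -3220)
a(16)*Y(-10) + r = (21/16 + (1/24)*16)*6 - 3220 = (21*(1/16) + 2/3)*6 - 3220 = (21/16 + 2/3)*6 - 3220 = (95/48)*6 - 3220 = 95/8 - 3220 = -25665/8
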